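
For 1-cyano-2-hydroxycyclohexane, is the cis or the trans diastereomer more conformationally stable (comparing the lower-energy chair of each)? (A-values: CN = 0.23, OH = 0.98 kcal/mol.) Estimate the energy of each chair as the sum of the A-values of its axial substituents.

At 1,2 positions (parity opposite): cis → (a,e or e,a); trans → (e,e or a,a).
Best chair for cis: E = 0.23 kcal/mol; best chair for trans: E = 0.00 kcal/mol.
The trans isomer is lower by 0.23 kcal/mol.

trans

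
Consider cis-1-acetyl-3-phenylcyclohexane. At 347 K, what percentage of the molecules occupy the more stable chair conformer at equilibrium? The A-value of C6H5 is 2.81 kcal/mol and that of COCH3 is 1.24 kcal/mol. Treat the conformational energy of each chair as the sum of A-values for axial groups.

C1 and C3 have the same parity, so for the cis isomer the two substituents are e,e in one chair and a,a in the other.
Chair I (phenyl axial, acetyl axial): E = 4.05 kcal/mol; chair II (phenyl equatorial, acetyl equatorial): E = 0.00 kcal/mol.
ΔG = 4.05 kcal/mol between the two chairs.
K = exp(ΔG/RT) with R = 1.987×10⁻³ kcal mol⁻¹ K⁻¹ and T = 347 K gives K ≈ 356.
Fraction in the lower-energy chair = K/(K+1) = 99.7%.

99.7%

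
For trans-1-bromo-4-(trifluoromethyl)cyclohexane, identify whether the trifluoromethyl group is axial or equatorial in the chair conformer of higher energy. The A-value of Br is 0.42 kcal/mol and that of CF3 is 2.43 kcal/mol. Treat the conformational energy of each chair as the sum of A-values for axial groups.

axial

C1 and C4 have opposite parity, so for the trans isomer the two substituents are e,e in one chair and a,a in the other.
Chair I (bromo axial, trifluoromethyl axial): E = 2.85 kcal/mol.
Chair II (bromo equatorial, trifluoromethyl equatorial): E = 0.00 kcal/mol.
Chair I is the less stable (higher-energy) conformer, and in that chair the trifluoromethyl group is axial.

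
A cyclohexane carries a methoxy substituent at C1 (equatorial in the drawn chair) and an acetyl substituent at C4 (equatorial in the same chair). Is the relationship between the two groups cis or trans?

C1 and C4 have opposite parity, so their axial bonds point in opposite directions.
With opposite-parity carbons, two substituents on the same face are one axial and one equatorial; opposite faces give both axial or both equatorial.
Here the groups are equatorial/equatorial → opposite face → trans.

trans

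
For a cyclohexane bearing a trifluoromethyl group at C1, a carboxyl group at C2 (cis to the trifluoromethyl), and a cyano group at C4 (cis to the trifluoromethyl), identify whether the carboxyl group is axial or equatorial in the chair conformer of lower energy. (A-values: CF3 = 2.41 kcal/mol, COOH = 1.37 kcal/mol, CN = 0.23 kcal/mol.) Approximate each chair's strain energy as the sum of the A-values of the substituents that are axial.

Chair I (trifluoromethyl axial, carboxyl equatorial, cyano equatorial): E = 2.41 kcal/mol.
Chair II (trifluoromethyl equatorial, carboxyl axial, cyano axial): E = 1.60 kcal/mol.
Chair II is the more stable (lower-energy) conformer, and in that chair the carboxyl group is axial.

axial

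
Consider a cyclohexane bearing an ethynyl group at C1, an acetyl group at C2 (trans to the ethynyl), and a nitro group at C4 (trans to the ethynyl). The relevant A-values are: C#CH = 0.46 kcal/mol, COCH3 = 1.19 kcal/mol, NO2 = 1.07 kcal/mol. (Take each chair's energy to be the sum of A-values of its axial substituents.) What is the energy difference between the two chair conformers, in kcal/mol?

2.72 kcal/mol

Chair I (ethynyl axial, acetyl axial, nitro axial): E = 2.72 kcal/mol.
Chair II (ethynyl equatorial, acetyl equatorial, nitro equatorial): E = 0.00 kcal/mol.
ΔE = 2.72 − 0.00 = 2.72 kcal/mol; chair II is more stable.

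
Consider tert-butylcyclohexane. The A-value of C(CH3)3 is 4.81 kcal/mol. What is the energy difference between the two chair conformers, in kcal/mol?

4.81 kcal/mol

A monosubstituted cyclohexane has one chair with the tert-butyl group axial (E = A = 4.81 kcal/mol) and one with it equatorial (E = 0).
ΔE = 4.81 − 0 = 4.81 kcal/mol.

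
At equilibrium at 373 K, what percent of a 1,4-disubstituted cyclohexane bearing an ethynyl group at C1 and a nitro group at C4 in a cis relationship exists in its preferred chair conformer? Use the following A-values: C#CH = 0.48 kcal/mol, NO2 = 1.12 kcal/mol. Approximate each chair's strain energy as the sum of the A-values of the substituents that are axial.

C1 and C4 have opposite parity, so for the cis isomer the two substituents are one axial and one equatorial in each chair.
Chair I (ethynyl axial, nitro equatorial): E = 0.48 kcal/mol; chair II (ethynyl equatorial, nitro axial): E = 1.12 kcal/mol.
ΔG = 0.64 kcal/mol between the two chairs.
K = exp(ΔG/RT) with R = 1.987×10⁻³ kcal mol⁻¹ K⁻¹ and T = 373 K gives K ≈ 2.37.
Fraction in the lower-energy chair = K/(K+1) = 70.3%.

70.3%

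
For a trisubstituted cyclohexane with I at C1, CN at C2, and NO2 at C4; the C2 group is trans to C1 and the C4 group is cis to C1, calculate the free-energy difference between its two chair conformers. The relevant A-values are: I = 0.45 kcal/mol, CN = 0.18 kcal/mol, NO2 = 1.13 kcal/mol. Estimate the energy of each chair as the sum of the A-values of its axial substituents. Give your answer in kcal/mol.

0.50 kcal/mol

Chair I (iodo axial, cyano axial, nitro equatorial): E = 0.63 kcal/mol.
Chair II (iodo equatorial, cyano equatorial, nitro axial): E = 1.13 kcal/mol.
ΔE = 1.13 − 0.63 = 0.50 kcal/mol; chair I is more stable.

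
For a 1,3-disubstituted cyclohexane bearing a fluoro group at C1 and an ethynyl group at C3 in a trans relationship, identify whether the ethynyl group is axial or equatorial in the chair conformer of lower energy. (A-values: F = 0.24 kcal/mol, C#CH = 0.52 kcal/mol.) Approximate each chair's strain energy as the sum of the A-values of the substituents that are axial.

C1 and C3 have the same parity, so for the trans isomer the two substituents are one axial and one equatorial in each chair.
Chair I (fluoro axial, ethynyl equatorial): E = 0.24 kcal/mol.
Chair II (fluoro equatorial, ethynyl axial): E = 0.52 kcal/mol.
Chair I is the more stable (lower-energy) conformer, and in that chair the ethynyl group is equatorial.

equatorial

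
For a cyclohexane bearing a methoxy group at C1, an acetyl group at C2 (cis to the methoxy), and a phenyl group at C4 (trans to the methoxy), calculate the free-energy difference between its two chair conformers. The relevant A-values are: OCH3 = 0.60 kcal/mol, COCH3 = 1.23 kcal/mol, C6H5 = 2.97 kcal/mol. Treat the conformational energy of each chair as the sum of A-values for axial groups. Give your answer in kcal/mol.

2.34 kcal/mol

Chair I (methoxy axial, acetyl equatorial, phenyl axial): E = 3.57 kcal/mol.
Chair II (methoxy equatorial, acetyl axial, phenyl equatorial): E = 1.23 kcal/mol.
ΔE = 3.57 − 1.23 = 2.34 kcal/mol; chair II is more stable.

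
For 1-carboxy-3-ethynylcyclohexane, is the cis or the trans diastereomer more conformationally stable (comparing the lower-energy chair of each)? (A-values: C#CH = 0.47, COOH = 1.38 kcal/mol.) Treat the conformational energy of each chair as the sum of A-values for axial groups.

cis

At 1,3 positions (parity same): cis → (e,e or a,a); trans → (a,e or e,a).
Best chair for cis: E = 0.00 kcal/mol; best chair for trans: E = 0.47 kcal/mol.
The cis isomer is lower by 0.47 kcal/mol.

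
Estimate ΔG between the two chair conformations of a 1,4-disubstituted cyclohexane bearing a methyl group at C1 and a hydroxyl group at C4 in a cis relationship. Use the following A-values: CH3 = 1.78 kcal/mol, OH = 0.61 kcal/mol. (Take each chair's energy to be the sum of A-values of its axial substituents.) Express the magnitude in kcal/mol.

C1 and C4 have opposite parity, so for the cis isomer the two substituents are one axial and one equatorial in each chair.
Chair I (methyl axial, hydroxyl equatorial): E = 1.78 kcal/mol.
Chair II (methyl equatorial, hydroxyl axial): E = 0.61 kcal/mol.
ΔE = 1.78 − 0.61 = 1.17 kcal/mol; chair II is more stable.

1.17 kcal/mol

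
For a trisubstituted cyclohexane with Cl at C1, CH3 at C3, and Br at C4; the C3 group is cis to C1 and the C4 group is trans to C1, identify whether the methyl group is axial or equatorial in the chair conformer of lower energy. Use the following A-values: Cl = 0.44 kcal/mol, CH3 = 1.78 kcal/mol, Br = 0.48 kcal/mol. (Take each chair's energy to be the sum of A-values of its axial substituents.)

Chair I (chloro axial, methyl axial, bromo axial): E = 2.70 kcal/mol.
Chair II (chloro equatorial, methyl equatorial, bromo equatorial): E = 0.00 kcal/mol.
Chair II is the more stable (lower-energy) conformer, and in that chair the methyl group is equatorial.

equatorial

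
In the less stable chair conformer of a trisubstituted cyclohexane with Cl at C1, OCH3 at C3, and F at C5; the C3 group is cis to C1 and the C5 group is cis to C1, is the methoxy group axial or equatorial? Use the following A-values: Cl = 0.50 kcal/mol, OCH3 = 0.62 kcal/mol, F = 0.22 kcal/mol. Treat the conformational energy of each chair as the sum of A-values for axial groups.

axial

Chair I (chloro axial, methoxy axial, fluoro axial): E = 1.34 kcal/mol.
Chair II (chloro equatorial, methoxy equatorial, fluoro equatorial): E = 0.00 kcal/mol.
Chair I is the less stable (higher-energy) conformer, and in that chair the methoxy group is axial.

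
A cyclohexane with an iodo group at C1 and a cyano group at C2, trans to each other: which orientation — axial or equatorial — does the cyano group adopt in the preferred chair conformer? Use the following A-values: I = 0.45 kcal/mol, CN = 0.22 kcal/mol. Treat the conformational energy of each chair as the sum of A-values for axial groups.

C1 and C2 have opposite parity, so for the trans isomer the two substituents are e,e in one chair and a,a in the other.
Chair I (iodo axial, cyano axial): E = 0.67 kcal/mol.
Chair II (iodo equatorial, cyano equatorial): E = 0.00 kcal/mol.
Chair II is the more stable (lower-energy) conformer, and in that chair the cyano group is equatorial.

equatorial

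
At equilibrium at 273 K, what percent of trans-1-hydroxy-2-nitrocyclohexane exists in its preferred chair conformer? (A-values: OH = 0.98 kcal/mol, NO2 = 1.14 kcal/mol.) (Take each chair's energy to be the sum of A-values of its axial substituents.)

C1 and C2 have opposite parity, so for the trans isomer the two substituents are e,e in one chair and a,a in the other.
Chair I (hydroxyl axial, nitro axial): E = 2.12 kcal/mol; chair II (hydroxyl equatorial, nitro equatorial): E = 0.00 kcal/mol.
ΔG = 2.12 kcal/mol between the two chairs.
K = exp(ΔG/RT) with R = 1.987×10⁻³ kcal mol⁻¹ K⁻¹ and T = 273 K gives K ≈ 49.8.
Fraction in the lower-energy chair = K/(K+1) = 98.0%.

98.0%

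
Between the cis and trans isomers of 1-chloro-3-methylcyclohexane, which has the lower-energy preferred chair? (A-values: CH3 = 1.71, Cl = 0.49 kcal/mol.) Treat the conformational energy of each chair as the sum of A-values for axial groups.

At 1,3 positions (parity same): cis → (e,e or a,a); trans → (a,e or e,a).
Best chair for cis: E = 0.00 kcal/mol; best chair for trans: E = 0.49 kcal/mol.
The cis isomer is lower by 0.49 kcal/mol.

cis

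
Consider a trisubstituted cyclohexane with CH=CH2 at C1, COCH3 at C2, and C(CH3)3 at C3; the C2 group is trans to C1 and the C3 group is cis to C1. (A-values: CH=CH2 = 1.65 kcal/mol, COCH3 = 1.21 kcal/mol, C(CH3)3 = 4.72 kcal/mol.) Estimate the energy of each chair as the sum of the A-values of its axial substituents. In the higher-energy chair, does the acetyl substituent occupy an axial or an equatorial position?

Chair I (vinyl axial, acetyl axial, tert-butyl axial): E = 7.58 kcal/mol.
Chair II (vinyl equatorial, acetyl equatorial, tert-butyl equatorial): E = 0.00 kcal/mol.
Chair I is the less stable (higher-energy) conformer, and in that chair the acetyl group is axial.

axial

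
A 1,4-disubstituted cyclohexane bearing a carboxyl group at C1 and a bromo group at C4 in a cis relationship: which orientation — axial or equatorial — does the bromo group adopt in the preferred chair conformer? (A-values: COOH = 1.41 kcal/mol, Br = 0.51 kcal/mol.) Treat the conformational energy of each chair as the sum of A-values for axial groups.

C1 and C4 have opposite parity, so for the cis isomer the two substituents are one axial and one equatorial in each chair.
Chair I (carboxyl axial, bromo equatorial): E = 1.41 kcal/mol.
Chair II (carboxyl equatorial, bromo axial): E = 0.51 kcal/mol.
Chair II is the more stable (lower-energy) conformer, and in that chair the bromo group is axial.

axial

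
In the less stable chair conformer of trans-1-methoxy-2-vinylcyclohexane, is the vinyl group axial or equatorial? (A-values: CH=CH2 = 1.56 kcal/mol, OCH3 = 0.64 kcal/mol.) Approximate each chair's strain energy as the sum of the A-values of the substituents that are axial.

C1 and C2 have opposite parity, so for the trans isomer the two substituents are e,e in one chair and a,a in the other.
Chair I (vinyl axial, methoxy axial): E = 2.20 kcal/mol.
Chair II (vinyl equatorial, methoxy equatorial): E = 0.00 kcal/mol.
Chair I is the less stable (higher-energy) conformer, and in that chair the vinyl group is axial.

axial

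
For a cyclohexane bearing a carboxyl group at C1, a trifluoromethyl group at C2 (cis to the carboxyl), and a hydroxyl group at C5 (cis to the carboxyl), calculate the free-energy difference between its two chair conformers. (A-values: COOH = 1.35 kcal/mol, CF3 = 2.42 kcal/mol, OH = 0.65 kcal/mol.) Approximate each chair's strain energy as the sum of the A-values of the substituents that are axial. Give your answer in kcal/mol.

Chair I (carboxyl axial, trifluoromethyl equatorial, hydroxyl axial): E = 2.00 kcal/mol.
Chair II (carboxyl equatorial, trifluoromethyl axial, hydroxyl equatorial): E = 2.42 kcal/mol.
ΔE = 2.42 − 2.00 = 0.42 kcal/mol; chair I is more stable.

0.42 kcal/mol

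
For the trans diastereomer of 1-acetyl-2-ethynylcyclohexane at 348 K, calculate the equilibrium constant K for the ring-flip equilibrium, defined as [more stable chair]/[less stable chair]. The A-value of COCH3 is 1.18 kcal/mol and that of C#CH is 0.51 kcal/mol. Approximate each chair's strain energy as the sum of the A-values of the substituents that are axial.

C1 and C2 have opposite parity, so for the trans isomer the two substituents are e,e in one chair and a,a in the other.
Chair I (acetyl axial, ethynyl axial): E = 1.69 kcal/mol; chair II (acetyl equatorial, ethynyl equatorial): E = 0.00 kcal/mol.
ΔG = 1.69 kcal/mol between the two chairs.
K = exp(ΔG/RT) with R = 1.987×10⁻³ kcal mol⁻¹ K⁻¹ and T = 348 K gives K ≈ 11.5.

K ≈ 11.5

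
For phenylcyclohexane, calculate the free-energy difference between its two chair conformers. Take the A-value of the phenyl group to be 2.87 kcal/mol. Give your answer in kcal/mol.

A monosubstituted cyclohexane has one chair with the phenyl group axial (E = A = 2.87 kcal/mol) and one with it equatorial (E = 0).
ΔE = 2.87 − 0 = 2.87 kcal/mol.

2.87 kcal/mol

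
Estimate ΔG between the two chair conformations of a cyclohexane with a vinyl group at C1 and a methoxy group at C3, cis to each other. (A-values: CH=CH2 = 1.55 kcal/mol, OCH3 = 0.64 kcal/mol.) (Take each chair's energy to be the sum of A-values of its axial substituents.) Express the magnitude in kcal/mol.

C1 and C3 have the same parity, so for the cis isomer the two substituents are e,e in one chair and a,a in the other.
Chair I (vinyl axial, methoxy axial): E = 2.19 kcal/mol.
Chair II (vinyl equatorial, methoxy equatorial): E = 0.00 kcal/mol.
ΔE = 2.19 − 0.00 = 2.19 kcal/mol; chair II is more stable.

2.19 kcal/mol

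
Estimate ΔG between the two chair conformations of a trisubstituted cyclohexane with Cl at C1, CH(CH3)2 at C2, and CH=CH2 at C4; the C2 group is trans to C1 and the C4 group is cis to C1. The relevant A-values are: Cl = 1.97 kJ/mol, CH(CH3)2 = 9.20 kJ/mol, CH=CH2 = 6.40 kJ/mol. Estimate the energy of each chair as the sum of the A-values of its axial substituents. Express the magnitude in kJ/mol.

Chair I (chloro axial, isopropyl axial, vinyl equatorial): E = 11.17 kJ/mol.
Chair II (chloro equatorial, isopropyl equatorial, vinyl axial): E = 6.40 kJ/mol.
ΔE = 11.17 − 6.40 = 4.77 kJ/mol; chair II is more stable.

4.77 kJ/mol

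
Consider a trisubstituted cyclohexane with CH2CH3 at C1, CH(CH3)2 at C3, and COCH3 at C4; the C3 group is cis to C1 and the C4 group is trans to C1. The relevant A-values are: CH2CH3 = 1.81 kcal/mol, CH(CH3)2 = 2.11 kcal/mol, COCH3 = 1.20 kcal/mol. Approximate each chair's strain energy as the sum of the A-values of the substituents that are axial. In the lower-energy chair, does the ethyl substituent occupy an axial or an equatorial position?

equatorial

Chair I (ethyl axial, isopropyl axial, acetyl axial): E = 5.12 kcal/mol.
Chair II (ethyl equatorial, isopropyl equatorial, acetyl equatorial): E = 0.00 kcal/mol.
Chair II is the more stable (lower-energy) conformer, and in that chair the ethyl group is equatorial.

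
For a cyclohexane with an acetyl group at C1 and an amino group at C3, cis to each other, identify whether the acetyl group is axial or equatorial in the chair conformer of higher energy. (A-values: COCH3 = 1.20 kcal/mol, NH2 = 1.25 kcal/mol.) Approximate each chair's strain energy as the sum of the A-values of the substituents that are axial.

axial

C1 and C3 have the same parity, so for the cis isomer the two substituents are e,e in one chair and a,a in the other.
Chair I (acetyl axial, amino axial): E = 2.45 kcal/mol.
Chair II (acetyl equatorial, amino equatorial): E = 0.00 kcal/mol.
Chair I is the less stable (higher-energy) conformer, and in that chair the acetyl group is axial.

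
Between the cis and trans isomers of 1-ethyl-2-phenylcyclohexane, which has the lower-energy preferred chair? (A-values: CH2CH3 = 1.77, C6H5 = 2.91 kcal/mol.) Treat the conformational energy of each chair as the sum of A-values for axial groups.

At 1,2 positions (parity opposite): cis → (a,e or e,a); trans → (e,e or a,a).
Best chair for cis: E = 1.77 kcal/mol; best chair for trans: E = 0.00 kcal/mol.
The trans isomer is lower by 1.77 kcal/mol.

trans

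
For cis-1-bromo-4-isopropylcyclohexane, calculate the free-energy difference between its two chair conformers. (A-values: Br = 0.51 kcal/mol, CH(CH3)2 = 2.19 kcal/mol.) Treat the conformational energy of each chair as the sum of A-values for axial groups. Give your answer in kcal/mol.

C1 and C4 have opposite parity, so for the cis isomer the two substituents are one axial and one equatorial in each chair.
Chair I (bromo axial, isopropyl equatorial): E = 0.51 kcal/mol.
Chair II (bromo equatorial, isopropyl axial): E = 2.19 kcal/mol.
ΔE = 2.19 − 0.51 = 1.68 kcal/mol; chair I is more stable.

1.68 kcal/mol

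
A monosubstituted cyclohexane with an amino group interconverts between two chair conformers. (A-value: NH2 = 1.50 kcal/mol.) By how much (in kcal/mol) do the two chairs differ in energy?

1.50 kcal/mol

A monosubstituted cyclohexane has one chair with the amino group axial (E = A = 1.50 kcal/mol) and one with it equatorial (E = 0).
ΔE = 1.50 − 0 = 1.50 kcal/mol.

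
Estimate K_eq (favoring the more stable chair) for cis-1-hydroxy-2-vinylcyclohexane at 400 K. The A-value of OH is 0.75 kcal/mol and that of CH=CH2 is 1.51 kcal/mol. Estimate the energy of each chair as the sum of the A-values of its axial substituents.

K ≈ 2.60

C1 and C2 have opposite parity, so for the cis isomer the two substituents are one axial and one equatorial in each chair.
Chair I (hydroxyl axial, vinyl equatorial): E = 0.75 kcal/mol; chair II (hydroxyl equatorial, vinyl axial): E = 1.51 kcal/mol.
ΔG = 0.76 kcal/mol between the two chairs.
K = exp(ΔG/RT) with R = 1.987×10⁻³ kcal mol⁻¹ K⁻¹ and T = 400 K gives K ≈ 2.6.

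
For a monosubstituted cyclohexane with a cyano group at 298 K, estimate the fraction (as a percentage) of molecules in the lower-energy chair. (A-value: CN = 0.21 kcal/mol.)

One chair has the cyano group axial (E = 0.21 kcal/mol) and the other has it equatorial (E = 0).
ΔG = 0.21 kcal/mol between the two chairs.
K = exp(ΔG/RT) with R = 1.987×10⁻³ kcal mol⁻¹ K⁻¹ and T = 298 K gives K ≈ 1.43.
Fraction in the lower-energy chair = K/(K+1) = 58.8%.

58.8%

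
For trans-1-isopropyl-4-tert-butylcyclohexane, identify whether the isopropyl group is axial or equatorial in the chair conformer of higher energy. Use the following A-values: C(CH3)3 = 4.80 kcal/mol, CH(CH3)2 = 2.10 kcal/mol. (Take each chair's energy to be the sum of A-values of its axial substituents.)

axial

C1 and C4 have opposite parity, so for the trans isomer the two substituents are e,e in one chair and a,a in the other.
Chair I (tert-butyl axial, isopropyl axial): E = 6.90 kcal/mol.
Chair II (tert-butyl equatorial, isopropyl equatorial): E = 0.00 kcal/mol.
Chair I is the less stable (higher-energy) conformer, and in that chair the isopropyl group is axial.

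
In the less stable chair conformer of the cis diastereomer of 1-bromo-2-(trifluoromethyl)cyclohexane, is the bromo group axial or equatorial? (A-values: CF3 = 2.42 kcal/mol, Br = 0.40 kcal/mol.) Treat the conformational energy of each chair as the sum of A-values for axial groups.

equatorial

C1 and C2 have opposite parity, so for the cis isomer the two substituents are one axial and one equatorial in each chair.
Chair I (trifluoromethyl axial, bromo equatorial): E = 2.42 kcal/mol.
Chair II (trifluoromethyl equatorial, bromo axial): E = 0.40 kcal/mol.
Chair I is the less stable (higher-energy) conformer, and in that chair the bromo group is equatorial.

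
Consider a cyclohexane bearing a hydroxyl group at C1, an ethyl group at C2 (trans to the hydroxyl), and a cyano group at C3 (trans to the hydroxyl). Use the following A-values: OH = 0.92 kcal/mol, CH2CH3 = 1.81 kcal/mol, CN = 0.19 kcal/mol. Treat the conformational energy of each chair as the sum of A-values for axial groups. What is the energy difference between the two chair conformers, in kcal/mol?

Chair I (hydroxyl axial, ethyl axial, cyano equatorial): E = 2.73 kcal/mol.
Chair II (hydroxyl equatorial, ethyl equatorial, cyano axial): E = 0.19 kcal/mol.
ΔE = 2.73 − 0.19 = 2.54 kcal/mol; chair II is more stable.

2.54 kcal/mol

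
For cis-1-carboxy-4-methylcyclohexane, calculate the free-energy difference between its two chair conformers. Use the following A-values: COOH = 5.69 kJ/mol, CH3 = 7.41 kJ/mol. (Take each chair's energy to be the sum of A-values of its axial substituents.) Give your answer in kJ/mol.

C1 and C4 have opposite parity, so for the cis isomer the two substituents are one axial and one equatorial in each chair.
Chair I (carboxyl axial, methyl equatorial): E = 5.69 kJ/mol.
Chair II (carboxyl equatorial, methyl axial): E = 7.41 kJ/mol.
ΔE = 7.41 − 5.69 = 1.72 kJ/mol; chair I is more stable.

1.72 kJ/mol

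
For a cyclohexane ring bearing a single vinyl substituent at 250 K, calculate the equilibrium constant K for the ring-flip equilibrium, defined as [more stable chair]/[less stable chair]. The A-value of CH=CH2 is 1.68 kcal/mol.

One chair has the vinyl group axial (E = 1.68 kcal/mol) and the other has it equatorial (E = 0).
ΔG = 1.68 kcal/mol between the two chairs.
K = exp(ΔG/RT) with R = 1.987×10⁻³ kcal mol⁻¹ K⁻¹ and T = 250 K gives K ≈ 29.4.

K ≈ 29.4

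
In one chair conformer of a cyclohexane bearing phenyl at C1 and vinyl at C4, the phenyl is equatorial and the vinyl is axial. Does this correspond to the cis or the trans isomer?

C1 and C4 have opposite parity, so their axial bonds point in opposite directions.
With opposite-parity carbons, two substituents on the same face are one axial and one equatorial; opposite faces give both axial or both equatorial.
Here the groups are equatorial/axial → same face → cis.

cis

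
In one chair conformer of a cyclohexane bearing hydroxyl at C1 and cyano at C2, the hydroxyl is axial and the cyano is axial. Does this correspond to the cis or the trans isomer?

trans

C1 and C2 have opposite parity, so their axial bonds point in opposite directions.
With opposite-parity carbons, two substituents on the same face are one axial and one equatorial; opposite faces give both axial or both equatorial.
Here the groups are axial/axial → opposite face → trans.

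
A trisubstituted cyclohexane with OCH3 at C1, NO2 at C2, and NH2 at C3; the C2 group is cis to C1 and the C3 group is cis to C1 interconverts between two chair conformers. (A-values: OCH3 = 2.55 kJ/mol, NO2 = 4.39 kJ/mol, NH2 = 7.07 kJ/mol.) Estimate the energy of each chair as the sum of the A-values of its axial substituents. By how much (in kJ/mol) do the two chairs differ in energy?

Chair I (methoxy axial, nitro equatorial, amino axial): E = 9.62 kJ/mol.
Chair II (methoxy equatorial, nitro axial, amino equatorial): E = 4.39 kJ/mol.
ΔE = 9.62 − 4.39 = 5.23 kJ/mol; chair II is more stable.

5.23 kJ/mol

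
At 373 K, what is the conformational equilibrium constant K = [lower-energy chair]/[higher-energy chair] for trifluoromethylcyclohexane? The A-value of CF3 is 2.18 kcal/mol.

K ≈ 18.9

One chair has the trifluoromethyl group axial (E = 2.18 kcal/mol) and the other has it equatorial (E = 0).
ΔG = 2.18 kcal/mol between the two chairs.
K = exp(ΔG/RT) with R = 1.987×10⁻³ kcal mol⁻¹ K⁻¹ and T = 373 K gives K ≈ 18.9.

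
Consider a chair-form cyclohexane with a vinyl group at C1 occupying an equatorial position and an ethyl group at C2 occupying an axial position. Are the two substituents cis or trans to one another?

C1 and C2 have opposite parity, so their axial bonds point in opposite directions.
With opposite-parity carbons, two substituents on the same face are one axial and one equatorial; opposite faces give both axial or both equatorial.
Here the groups are equatorial/axial → same face → cis.

cis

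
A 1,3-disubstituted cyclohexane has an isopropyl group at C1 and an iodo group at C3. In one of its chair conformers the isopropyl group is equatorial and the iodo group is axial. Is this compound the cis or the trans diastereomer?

C1 and C3 have the same parity, so their axial bonds point in the same direction.
With same-parity carbons, two substituents on the same face are both axial or both equatorial; opposite faces give one of each.
Here the groups are equatorial/axial → opposite face → trans.

trans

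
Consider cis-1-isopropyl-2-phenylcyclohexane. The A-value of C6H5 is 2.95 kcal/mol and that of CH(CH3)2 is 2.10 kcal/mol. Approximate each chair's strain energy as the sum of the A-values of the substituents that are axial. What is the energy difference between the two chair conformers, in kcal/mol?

C1 and C2 have opposite parity, so for the cis isomer the two substituents are one axial and one equatorial in each chair.
Chair I (phenyl axial, isopropyl equatorial): E = 2.95 kcal/mol.
Chair II (phenyl equatorial, isopropyl axial): E = 2.10 kcal/mol.
ΔE = 2.95 − 2.10 = 0.85 kcal/mol; chair II is more stable.

0.85 kcal/mol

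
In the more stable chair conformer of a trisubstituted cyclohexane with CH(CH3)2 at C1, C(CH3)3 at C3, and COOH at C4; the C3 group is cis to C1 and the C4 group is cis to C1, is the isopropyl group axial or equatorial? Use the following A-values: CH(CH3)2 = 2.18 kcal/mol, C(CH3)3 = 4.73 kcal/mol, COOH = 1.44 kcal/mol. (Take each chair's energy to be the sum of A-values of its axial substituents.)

Chair I (isopropyl axial, tert-butyl axial, carboxyl equatorial): E = 6.91 kcal/mol.
Chair II (isopropyl equatorial, tert-butyl equatorial, carboxyl axial): E = 1.44 kcal/mol.
Chair II is the more stable (lower-energy) conformer, and in that chair the isopropyl group is equatorial.

equatorial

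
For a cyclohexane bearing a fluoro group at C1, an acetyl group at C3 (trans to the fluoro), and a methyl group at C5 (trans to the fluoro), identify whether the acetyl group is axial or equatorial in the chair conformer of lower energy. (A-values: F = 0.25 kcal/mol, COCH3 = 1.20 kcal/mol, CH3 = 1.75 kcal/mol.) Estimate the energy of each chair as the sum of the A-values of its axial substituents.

Chair I (fluoro axial, acetyl equatorial, methyl equatorial): E = 0.25 kcal/mol.
Chair II (fluoro equatorial, acetyl axial, methyl axial): E = 2.95 kcal/mol.
Chair I is the more stable (lower-energy) conformer, and in that chair the acetyl group is equatorial.

equatorial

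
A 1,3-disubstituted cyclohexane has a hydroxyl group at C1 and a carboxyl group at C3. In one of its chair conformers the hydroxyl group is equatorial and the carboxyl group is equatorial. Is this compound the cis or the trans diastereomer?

cis

C1 and C3 have the same parity, so their axial bonds point in the same direction.
With same-parity carbons, two substituents on the same face are both axial or both equatorial; opposite faces give one of each.
Here the groups are equatorial/equatorial → same face → cis.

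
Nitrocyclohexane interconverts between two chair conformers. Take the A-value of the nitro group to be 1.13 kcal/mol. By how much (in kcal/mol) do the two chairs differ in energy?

A monosubstituted cyclohexane has one chair with the nitro group axial (E = A = 1.13 kcal/mol) and one with it equatorial (E = 0).
ΔE = 1.13 − 0 = 1.13 kcal/mol.

1.13 kcal/mol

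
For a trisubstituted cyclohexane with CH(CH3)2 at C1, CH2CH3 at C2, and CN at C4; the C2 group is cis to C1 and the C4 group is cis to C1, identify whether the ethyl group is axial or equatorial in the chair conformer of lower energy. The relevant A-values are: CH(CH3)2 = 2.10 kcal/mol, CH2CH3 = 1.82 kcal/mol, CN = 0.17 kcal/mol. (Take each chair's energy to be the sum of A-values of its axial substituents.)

Chair I (isopropyl axial, ethyl equatorial, cyano equatorial): E = 2.10 kcal/mol.
Chair II (isopropyl equatorial, ethyl axial, cyano axial): E = 1.99 kcal/mol.
Chair II is the more stable (lower-energy) conformer, and in that chair the ethyl group is axial.

axial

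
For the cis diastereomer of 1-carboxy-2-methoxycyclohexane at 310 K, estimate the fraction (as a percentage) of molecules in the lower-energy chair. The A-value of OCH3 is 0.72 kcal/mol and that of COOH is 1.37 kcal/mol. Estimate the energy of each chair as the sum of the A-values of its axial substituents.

74.2%

C1 and C2 have opposite parity, so for the cis isomer the two substituents are one axial and one equatorial in each chair.
Chair I (methoxy axial, carboxyl equatorial): E = 0.72 kcal/mol; chair II (methoxy equatorial, carboxyl axial): E = 1.37 kcal/mol.
ΔG = 0.65 kcal/mol between the two chairs.
K = exp(ΔG/RT) with R = 1.987×10⁻³ kcal mol⁻¹ K⁻¹ and T = 310 K gives K ≈ 2.87.
Fraction in the lower-energy chair = K/(K+1) = 74.2%.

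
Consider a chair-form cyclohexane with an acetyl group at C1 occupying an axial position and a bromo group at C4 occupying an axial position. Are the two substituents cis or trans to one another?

trans

C1 and C4 have opposite parity, so their axial bonds point in opposite directions.
With opposite-parity carbons, two substituents on the same face are one axial and one equatorial; opposite faces give both axial or both equatorial.
Here the groups are axial/axial → opposite face → trans.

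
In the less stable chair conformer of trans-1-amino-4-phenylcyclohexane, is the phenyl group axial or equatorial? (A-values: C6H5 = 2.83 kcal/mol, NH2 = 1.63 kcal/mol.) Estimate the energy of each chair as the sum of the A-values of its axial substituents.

C1 and C4 have opposite parity, so for the trans isomer the two substituents are e,e in one chair and a,a in the other.
Chair I (phenyl axial, amino axial): E = 4.46 kcal/mol.
Chair II (phenyl equatorial, amino equatorial): E = 0.00 kcal/mol.
Chair I is the less stable (higher-energy) conformer, and in that chair the phenyl group is axial.

axial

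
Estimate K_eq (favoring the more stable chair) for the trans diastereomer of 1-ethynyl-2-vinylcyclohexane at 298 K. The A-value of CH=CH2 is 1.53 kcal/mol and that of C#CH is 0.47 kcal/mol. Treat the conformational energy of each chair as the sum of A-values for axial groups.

K ≈ 29.3

C1 and C2 have opposite parity, so for the trans isomer the two substituents are e,e in one chair and a,a in the other.
Chair I (vinyl axial, ethynyl axial): E = 2.00 kcal/mol; chair II (vinyl equatorial, ethynyl equatorial): E = 0.00 kcal/mol.
ΔG = 2.00 kcal/mol between the two chairs.
K = exp(ΔG/RT) with R = 1.987×10⁻³ kcal mol⁻¹ K⁻¹ and T = 298 K gives K ≈ 29.3.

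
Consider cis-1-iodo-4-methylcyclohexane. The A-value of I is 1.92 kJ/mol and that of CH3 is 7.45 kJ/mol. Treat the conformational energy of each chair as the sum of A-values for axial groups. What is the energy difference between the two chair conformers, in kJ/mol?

5.53 kJ/mol

C1 and C4 have opposite parity, so for the cis isomer the two substituents are one axial and one equatorial in each chair.
Chair I (iodo axial, methyl equatorial): E = 1.92 kJ/mol.
Chair II (iodo equatorial, methyl axial): E = 7.45 kJ/mol.
ΔE = 7.45 − 1.92 = 5.53 kJ/mol; chair I is more stable.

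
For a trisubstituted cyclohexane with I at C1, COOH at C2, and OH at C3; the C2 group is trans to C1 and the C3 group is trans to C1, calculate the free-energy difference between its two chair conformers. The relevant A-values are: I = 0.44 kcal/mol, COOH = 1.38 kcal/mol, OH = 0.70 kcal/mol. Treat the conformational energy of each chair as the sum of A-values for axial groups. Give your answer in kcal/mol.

Chair I (iodo axial, carboxyl axial, hydroxyl equatorial): E = 1.82 kcal/mol.
Chair II (iodo equatorial, carboxyl equatorial, hydroxyl axial): E = 0.70 kcal/mol.
ΔE = 1.82 − 0.70 = 1.12 kcal/mol; chair II is more stable.

1.12 kcal/mol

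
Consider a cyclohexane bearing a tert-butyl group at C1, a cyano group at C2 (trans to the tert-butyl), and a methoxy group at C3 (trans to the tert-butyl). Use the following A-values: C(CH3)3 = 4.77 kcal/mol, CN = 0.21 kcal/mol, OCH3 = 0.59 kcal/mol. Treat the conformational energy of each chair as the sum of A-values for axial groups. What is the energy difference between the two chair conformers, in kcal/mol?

Chair I (tert-butyl axial, cyano axial, methoxy equatorial): E = 4.98 kcal/mol.
Chair II (tert-butyl equatorial, cyano equatorial, methoxy axial): E = 0.59 kcal/mol.
ΔE = 4.98 − 0.59 = 4.39 kcal/mol; chair II is more stable.

4.39 kcal/mol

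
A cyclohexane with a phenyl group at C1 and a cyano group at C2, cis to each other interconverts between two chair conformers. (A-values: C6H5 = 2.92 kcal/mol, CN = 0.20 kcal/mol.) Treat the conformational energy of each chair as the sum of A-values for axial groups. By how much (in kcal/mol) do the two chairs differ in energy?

C1 and C2 have opposite parity, so for the cis isomer the two substituents are one axial and one equatorial in each chair.
Chair I (phenyl axial, cyano equatorial): E = 2.92 kcal/mol.
Chair II (phenyl equatorial, cyano axial): E = 0.20 kcal/mol.
ΔE = 2.92 − 0.20 = 2.72 kcal/mol; chair II is more stable.

2.72 kcal/mol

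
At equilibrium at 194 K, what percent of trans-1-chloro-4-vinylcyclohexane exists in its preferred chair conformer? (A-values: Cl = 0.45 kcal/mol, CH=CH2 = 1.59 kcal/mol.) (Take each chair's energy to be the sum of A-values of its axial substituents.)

C1 and C4 have opposite parity, so for the trans isomer the two substituents are e,e in one chair and a,a in the other.
Chair I (chloro axial, vinyl axial): E = 2.04 kcal/mol; chair II (chloro equatorial, vinyl equatorial): E = 0.00 kcal/mol.
ΔG = 2.04 kcal/mol between the two chairs.
K = exp(ΔG/RT) with R = 1.987×10⁻³ kcal mol⁻¹ K⁻¹ and T = 194 K gives K ≈ 199.
Fraction in the lower-energy chair = K/(K+1) = 99.5%.

99.5%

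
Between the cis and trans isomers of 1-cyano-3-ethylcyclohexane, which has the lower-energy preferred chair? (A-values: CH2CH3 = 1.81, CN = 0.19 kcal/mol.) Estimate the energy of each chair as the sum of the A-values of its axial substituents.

At 1,3 positions (parity same): cis → (e,e or a,a); trans → (a,e or e,a).
Best chair for cis: E = 0.00 kcal/mol; best chair for trans: E = 0.19 kcal/mol.
The cis isomer is lower by 0.19 kcal/mol.

cis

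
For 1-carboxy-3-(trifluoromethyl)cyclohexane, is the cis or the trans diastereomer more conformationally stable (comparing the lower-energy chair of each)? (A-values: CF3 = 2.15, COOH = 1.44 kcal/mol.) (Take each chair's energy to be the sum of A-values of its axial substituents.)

At 1,3 positions (parity same): cis → (e,e or a,a); trans → (a,e or e,a).
Best chair for cis: E = 0.00 kcal/mol; best chair for trans: E = 1.44 kcal/mol.
The cis isomer is lower by 1.44 kcal/mol.

cis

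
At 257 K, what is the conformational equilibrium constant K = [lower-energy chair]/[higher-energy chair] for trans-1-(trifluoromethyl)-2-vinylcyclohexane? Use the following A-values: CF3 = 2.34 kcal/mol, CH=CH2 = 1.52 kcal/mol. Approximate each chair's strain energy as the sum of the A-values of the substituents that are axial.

K ≈ 1918

C1 and C2 have opposite parity, so for the trans isomer the two substituents are e,e in one chair and a,a in the other.
Chair I (trifluoromethyl axial, vinyl axial): E = 3.86 kcal/mol; chair II (trifluoromethyl equatorial, vinyl equatorial): E = 0.00 kcal/mol.
ΔG = 3.86 kcal/mol between the two chairs.
K = exp(ΔG/RT) with R = 1.987×10⁻³ kcal mol⁻¹ K⁻¹ and T = 257 K gives K ≈ 1.92e+03.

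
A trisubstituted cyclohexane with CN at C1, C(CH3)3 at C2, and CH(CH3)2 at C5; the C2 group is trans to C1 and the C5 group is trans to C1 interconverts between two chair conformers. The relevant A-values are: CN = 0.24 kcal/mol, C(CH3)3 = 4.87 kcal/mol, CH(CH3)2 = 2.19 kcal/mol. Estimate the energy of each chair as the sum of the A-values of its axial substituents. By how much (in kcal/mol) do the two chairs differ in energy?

Chair I (cyano axial, tert-butyl axial, isopropyl equatorial): E = 5.11 kcal/mol.
Chair II (cyano equatorial, tert-butyl equatorial, isopropyl axial): E = 2.19 kcal/mol.
ΔE = 5.11 − 2.19 = 2.92 kcal/mol; chair II is more stable.

2.92 kcal/mol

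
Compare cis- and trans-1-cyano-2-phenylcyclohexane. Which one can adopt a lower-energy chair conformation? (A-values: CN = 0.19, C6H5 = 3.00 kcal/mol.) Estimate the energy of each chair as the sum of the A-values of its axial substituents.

At 1,2 positions (parity opposite): cis → (a,e or e,a); trans → (e,e or a,a).
Best chair for cis: E = 0.19 kcal/mol; best chair for trans: E = 0.00 kcal/mol.
The trans isomer is lower by 0.19 kcal/mol.

trans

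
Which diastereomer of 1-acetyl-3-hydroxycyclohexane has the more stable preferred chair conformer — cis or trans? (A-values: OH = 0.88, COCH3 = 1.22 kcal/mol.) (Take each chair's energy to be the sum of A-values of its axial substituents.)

At 1,3 positions (parity same): cis → (e,e or a,a); trans → (a,e or e,a).
Best chair for cis: E = 0.00 kcal/mol; best chair for trans: E = 0.88 kcal/mol.
The cis isomer is lower by 0.88 kcal/mol.

cis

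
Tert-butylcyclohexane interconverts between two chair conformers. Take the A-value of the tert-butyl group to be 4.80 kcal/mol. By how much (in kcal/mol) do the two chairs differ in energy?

A monosubstituted cyclohexane has one chair with the tert-butyl group axial (E = A = 4.80 kcal/mol) and one with it equatorial (E = 0).
ΔE = 4.80 − 0 = 4.80 kcal/mol.

4.80 kcal/mol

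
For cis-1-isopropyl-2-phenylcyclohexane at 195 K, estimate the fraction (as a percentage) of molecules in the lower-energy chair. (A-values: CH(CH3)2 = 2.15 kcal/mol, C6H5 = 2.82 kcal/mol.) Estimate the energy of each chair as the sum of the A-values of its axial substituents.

84.9%

C1 and C2 have opposite parity, so for the cis isomer the two substituents are one axial and one equatorial in each chair.
Chair I (isopropyl axial, phenyl equatorial): E = 2.15 kcal/mol; chair II (isopropyl equatorial, phenyl axial): E = 2.82 kcal/mol.
ΔG = 0.67 kcal/mol between the two chairs.
K = exp(ΔG/RT) with R = 1.987×10⁻³ kcal mol⁻¹ K⁻¹ and T = 195 K gives K ≈ 5.64.
Fraction in the lower-energy chair = K/(K+1) = 84.9%.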